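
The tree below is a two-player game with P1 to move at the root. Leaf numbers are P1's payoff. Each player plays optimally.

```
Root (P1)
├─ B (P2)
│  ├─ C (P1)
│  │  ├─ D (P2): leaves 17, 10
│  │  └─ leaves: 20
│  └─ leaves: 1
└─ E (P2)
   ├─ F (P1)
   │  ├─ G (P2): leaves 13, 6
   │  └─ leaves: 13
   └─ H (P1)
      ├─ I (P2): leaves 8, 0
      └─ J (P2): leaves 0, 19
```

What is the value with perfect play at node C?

D: min(17, 10) = 10
C: max(10, 20) = 20

20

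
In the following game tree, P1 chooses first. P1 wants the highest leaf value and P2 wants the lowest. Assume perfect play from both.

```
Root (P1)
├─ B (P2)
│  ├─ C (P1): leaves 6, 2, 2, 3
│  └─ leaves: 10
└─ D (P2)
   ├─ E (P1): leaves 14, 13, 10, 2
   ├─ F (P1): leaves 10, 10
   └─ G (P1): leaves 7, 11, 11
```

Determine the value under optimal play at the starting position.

10

C (P1): max(6, 2, 2, 3) = 6
B (P2): min(6, 10) = 6
E (P1): max(14, 13, 10, 2) = 14
F (P1): max(10, 10) = 10
G (P1): max(7, 11, 11) = 11
D (P2): min(14, 10, 11) = 10
Root (P1): max(6, 10) = 10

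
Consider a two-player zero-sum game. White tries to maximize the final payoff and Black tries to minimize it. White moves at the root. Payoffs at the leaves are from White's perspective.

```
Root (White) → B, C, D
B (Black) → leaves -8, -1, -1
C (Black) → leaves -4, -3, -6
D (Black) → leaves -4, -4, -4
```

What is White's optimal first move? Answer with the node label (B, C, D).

D

B (Black): min(-8, -1, -1) = -8
C (Black): min(-4, -3, -6) = -6
D (Black): min(-4, -4, -4) = -4
Root (White): max(-8, -6, -4) = -4
White picks the child with the highest value: D (value -4).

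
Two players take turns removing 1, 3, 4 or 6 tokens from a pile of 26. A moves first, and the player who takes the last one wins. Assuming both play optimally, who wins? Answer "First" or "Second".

First

Mark each pile size as W (mover wins) or L (mover loses):
i:   0  1  2  3  4  5  6  7  8  9 10 11 12 13 14 15 16 17 18 19 20 21 22 23 24 25 26
     L  W  L  W  W  W  W  L  W  L  W  W  W  W  L  W  L  W  W  W  W  L  W  L  W  W  W
Position 26 is W, so the first player wins.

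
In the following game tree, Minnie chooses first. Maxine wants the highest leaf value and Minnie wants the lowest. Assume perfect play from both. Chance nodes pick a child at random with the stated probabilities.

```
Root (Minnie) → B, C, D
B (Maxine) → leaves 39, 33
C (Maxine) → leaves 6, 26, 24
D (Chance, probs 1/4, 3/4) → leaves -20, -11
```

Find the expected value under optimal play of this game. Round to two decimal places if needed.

-13.25

B (Maxine): max(39, 33) = 39
C (Maxine): max(6, 26, 24) = 26
D (Chance): 1/4·-20 + 3/4·-11 = -13.25
Root (Minnie): min(39, 26, -13.25) = -13.25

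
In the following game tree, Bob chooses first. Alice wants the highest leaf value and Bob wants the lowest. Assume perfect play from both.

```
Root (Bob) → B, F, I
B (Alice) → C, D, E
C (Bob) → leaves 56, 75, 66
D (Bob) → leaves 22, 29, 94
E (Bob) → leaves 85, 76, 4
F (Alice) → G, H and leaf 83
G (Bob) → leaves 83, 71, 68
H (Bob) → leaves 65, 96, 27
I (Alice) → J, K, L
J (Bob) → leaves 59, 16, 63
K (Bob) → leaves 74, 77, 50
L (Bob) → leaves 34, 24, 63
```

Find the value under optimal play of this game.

C (Bob): min(56, 75, 66) = 56
D (Bob): min(22, 29, 94) = 22
E (Bob): min(85, 76, 4) = 4
B (Alice): max(56, 22, 4) = 56
G (Bob): min(83, 71, 68) = 68
H (Bob): min(65, 96, 27) = 27
F (Alice): max(68, 27, 83) = 83
J (Bob): min(59, 16, 63) = 16
K (Bob): min(74, 77, 50) = 50
L (Bob): min(34, 24, 63) = 24
I (Alice): max(16, 50, 24) = 50
Root (Bob): min(56, 83, 50) = 50

50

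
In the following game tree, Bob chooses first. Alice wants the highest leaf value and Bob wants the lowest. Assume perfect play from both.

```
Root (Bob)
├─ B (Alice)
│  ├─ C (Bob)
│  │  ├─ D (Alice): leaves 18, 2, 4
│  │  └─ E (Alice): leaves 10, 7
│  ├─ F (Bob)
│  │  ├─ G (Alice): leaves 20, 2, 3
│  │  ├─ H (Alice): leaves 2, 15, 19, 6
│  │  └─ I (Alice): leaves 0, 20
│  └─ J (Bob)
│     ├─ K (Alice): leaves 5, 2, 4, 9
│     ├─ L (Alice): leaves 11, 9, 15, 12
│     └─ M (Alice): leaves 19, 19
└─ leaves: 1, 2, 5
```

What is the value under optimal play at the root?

1

D (Alice): max(18, 2, 4) = 18
E (Alice): max(10, 7) = 10
C (Bob): min(18, 10) = 10
G (Alice): max(20, 2, 3) = 20
H (Alice): max(2, 15, 19, 6) = 19
I (Alice): max(0, 20) = 20
F (Bob): min(20, 19, 20) = 19
K (Alice): max(5, 2, 4, 9) = 9
L (Alice): max(11, 9, 15, 12) = 15
M (Alice): max(19, 19) = 19
J (Bob): min(9, 15, 19) = 9
B (Alice): max(10, 19, 9) = 19
Root (Bob): min(19, 1, 2, 5) = 1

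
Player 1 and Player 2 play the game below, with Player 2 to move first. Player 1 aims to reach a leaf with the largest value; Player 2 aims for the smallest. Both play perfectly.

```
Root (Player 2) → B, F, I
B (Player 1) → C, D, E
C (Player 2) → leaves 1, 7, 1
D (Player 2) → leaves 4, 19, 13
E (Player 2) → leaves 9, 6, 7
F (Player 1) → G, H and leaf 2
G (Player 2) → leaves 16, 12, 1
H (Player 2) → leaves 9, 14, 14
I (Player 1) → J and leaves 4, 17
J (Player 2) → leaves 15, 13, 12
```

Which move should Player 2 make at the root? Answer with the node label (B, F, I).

B

C (Player 2): min(1, 7, 1) = 1
D (Player 2): min(4, 19, 13) = 4
E (Player 2): min(9, 6, 7) = 6
B (Player 1): max(1, 4, 6) = 6
G (Player 2): min(16, 12, 1) = 1
H (Player 2): min(9, 14, 14) = 9
F (Player 1): max(1, 9, 2) = 9
J (Player 2): min(15, 13, 12) = 12
I (Player 1): max(12, 4, 17) = 17
Root (Player 2): min(6, 9, 17) = 6
Player 2 picks the child with the lowest value: B (value 6).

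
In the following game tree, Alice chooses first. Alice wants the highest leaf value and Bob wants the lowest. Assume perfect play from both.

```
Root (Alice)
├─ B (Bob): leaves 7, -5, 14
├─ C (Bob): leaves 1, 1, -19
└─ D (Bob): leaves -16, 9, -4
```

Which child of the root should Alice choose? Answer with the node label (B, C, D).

B

B (Bob): min(7, -5, 14) = -5
C (Bob): min(1, 1, -19) = -19
D (Bob): min(-16, 9, -4) = -16
Root (Alice): max(-5, -19, -16) = -5
Alice picks the child with the highest value: B (value -5).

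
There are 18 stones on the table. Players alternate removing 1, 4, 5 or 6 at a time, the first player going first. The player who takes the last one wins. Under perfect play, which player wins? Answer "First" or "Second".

Second

Mark each pile size as W (mover wins) or L (mover loses):
i:   0  1  2  3  4  5  6  7  8  9 10 11 12 13 14 15 16 17 18
     L  W  L  W  W  W  W  W  W  L  W  L  W  W  W  W  W  W  L
Position 18 is L, so the second player wins.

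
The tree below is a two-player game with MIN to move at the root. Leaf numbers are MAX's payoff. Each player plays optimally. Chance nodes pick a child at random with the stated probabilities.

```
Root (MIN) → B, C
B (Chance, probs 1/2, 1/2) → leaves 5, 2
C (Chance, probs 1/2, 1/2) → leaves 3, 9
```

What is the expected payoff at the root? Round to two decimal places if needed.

B (Chance): 1/2·5 + 1/2·2 = 3.5
C (Chance): 1/2·3 + 1/2·9 = 6
Root (MIN): min(3.5, 6) = 3.5

3.5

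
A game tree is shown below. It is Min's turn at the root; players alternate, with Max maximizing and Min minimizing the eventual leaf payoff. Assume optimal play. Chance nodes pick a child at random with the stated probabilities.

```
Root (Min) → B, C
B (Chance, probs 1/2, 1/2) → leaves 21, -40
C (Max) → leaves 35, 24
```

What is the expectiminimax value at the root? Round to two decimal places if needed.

B (Chance): 1/2·21 + 1/2·-40 = -9.5
C (Max): max(35, 24) = 35
Root (Min): min(-9.5, 35) = -9.5

-9.5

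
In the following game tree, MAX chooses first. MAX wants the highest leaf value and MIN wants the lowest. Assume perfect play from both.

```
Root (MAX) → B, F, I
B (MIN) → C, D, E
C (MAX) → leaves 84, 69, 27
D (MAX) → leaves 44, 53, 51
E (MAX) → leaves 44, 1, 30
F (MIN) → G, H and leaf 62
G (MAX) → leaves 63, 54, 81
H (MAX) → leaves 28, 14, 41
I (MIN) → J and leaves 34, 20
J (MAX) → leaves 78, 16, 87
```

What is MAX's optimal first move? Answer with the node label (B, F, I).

C (MAX): max(84, 69, 27) = 84
D (MAX): max(44, 53, 51) = 53
E (MAX): max(44, 1, 30) = 44
B (MIN): min(84, 53, 44) = 44
G (MAX): max(63, 54, 81) = 81
H (MAX): max(28, 14, 41) = 41
F (MIN): min(81, 41, 62) = 41
J (MAX): max(78, 16, 87) = 87
I (MIN): min(87, 34, 20) = 20
Root (MAX): max(44, 41, 20) = 44
MAX picks the child with the highest value: B (value 44).

B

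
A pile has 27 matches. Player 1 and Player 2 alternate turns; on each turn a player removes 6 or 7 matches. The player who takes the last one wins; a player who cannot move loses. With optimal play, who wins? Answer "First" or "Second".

Second

Compute winning (W) and losing (L) positions by backward induction:
i:   0  1  2  3  4  5  6  7  8  9 10 11 12 13 14 15 16 17 18 19 20 21 22 23 24 25 26 27
     L  L  L  L  L  L  W  W  W  W  W  W  W  L  L  L  L  L  L  W  W  W  W  W  W  W  L  L
Position 27 is L, so the second player wins.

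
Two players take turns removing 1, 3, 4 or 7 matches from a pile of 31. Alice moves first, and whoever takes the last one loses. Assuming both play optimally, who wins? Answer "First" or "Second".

First

W/L table (W = player to move can force a win):
i:   0  1  2  3  4  5  6  7  8  9 10 11 12 13 14 15 16 17 18 19 20 21 22 23 24 25 26 27 28 29 30 31
     W  L  W  L  W  W  W  W  W  L  W  L  W  W  W  W  W  L  W  L  W  W  W  W  W  L  W  L  W  W  W  W
Position 31 is W, so the first player wins.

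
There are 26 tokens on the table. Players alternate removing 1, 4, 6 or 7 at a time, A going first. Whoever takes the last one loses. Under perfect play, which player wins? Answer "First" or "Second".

Compute winning (W) and losing (L) positions by backward induction:
i:   0  1  2  3  4  5  6  7  8  9 10 11 12 13 14 15 16 17 18 19 20 21 22 23 24 25 26
     W  L  W  L  W  W  L  W  W  W  W  L  W  W  L  W  L  W  W  L  W  W  W  W  L  W  W
Position 26 is W, so the first player wins.

First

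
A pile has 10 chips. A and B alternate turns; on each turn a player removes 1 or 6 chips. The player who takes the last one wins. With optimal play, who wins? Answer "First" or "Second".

First

Positions where the player to move wins (W) vs loses (L):
i:   0  1  2  3  4  5  6  7  8  9 10
     L  W  L  W  L  W  W  L  W  L  W
Position 10 is W, so the first player wins.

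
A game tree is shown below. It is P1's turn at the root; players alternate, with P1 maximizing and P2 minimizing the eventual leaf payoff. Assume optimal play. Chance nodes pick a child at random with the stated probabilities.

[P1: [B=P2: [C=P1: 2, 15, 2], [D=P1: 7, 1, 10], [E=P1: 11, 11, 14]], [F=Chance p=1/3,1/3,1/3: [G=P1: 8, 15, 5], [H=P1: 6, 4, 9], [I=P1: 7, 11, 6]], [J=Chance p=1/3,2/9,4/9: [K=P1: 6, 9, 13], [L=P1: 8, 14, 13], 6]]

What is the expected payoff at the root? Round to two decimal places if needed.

C (P1): max(2, 15, 2) = 15
D (P1): max(7, 1, 10) = 10
E (P1): max(11, 11, 14) = 14
B (P2): min(15, 10, 14) = 10
G (P1): max(8, 15, 5) = 15
H (P1): max(6, 4, 9) = 9
I (P1): max(7, 11, 6) = 11
F (Chance): 1/3·15 + 1/3·9 + 1/3·11 = 11.67
K (P1): max(6, 9, 13) = 13
L (P1): max(8, 14, 13) = 14
J (Chance): 1/3·13 + 2/9·14 + 4/9·6 = 10.11
Root (P1): max(10, 11.67, 10.11) = 11.67

11.67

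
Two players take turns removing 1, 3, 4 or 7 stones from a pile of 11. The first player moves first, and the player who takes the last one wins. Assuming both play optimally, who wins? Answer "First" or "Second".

First

Positions where the player to move wins (W) vs loses (L):
i:   0  1  2  3  4  5  6  7  8  9 10 11
     L  W  L  W  W  W  W  W  L  W  L  W
Position 11 is W, so the first player wins.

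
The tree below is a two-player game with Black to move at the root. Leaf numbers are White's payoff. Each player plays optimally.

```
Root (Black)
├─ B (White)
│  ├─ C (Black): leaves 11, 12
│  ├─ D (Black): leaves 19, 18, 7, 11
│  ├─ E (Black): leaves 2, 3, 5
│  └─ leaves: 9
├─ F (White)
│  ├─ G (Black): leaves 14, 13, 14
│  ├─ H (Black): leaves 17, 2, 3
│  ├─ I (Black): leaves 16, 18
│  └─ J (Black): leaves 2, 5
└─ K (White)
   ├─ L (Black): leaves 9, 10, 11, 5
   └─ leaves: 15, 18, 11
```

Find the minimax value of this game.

C (Black): min(11, 12) = 11
D (Black): min(19, 18, 7, 11) = 7
E (Black): min(2, 3, 5) = 2
B (White): max(11, 7, 2, 9) = 11
G (Black): min(14, 13, 14) = 13
H (Black): min(17, 2, 3) = 2
I (Black): min(16, 18) = 16
J (Black): min(2, 5) = 2
F (White): max(13, 2, 16, 2) = 16
L (Black): min(9, 10, 11, 5) = 5
K (White): max(5, 15, 18, 11) = 18
Root (Black): min(11, 16, 18) = 11

11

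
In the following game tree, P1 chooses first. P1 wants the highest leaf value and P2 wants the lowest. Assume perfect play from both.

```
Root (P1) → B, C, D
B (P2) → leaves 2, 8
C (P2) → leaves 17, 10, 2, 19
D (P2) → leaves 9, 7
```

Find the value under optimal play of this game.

7

B (P2): min(2, 8) = 2
C (P2): min(17, 10, 2, 19) = 2
D (P2): min(9, 7) = 7
Root (P1): max(2, 2, 7) = 7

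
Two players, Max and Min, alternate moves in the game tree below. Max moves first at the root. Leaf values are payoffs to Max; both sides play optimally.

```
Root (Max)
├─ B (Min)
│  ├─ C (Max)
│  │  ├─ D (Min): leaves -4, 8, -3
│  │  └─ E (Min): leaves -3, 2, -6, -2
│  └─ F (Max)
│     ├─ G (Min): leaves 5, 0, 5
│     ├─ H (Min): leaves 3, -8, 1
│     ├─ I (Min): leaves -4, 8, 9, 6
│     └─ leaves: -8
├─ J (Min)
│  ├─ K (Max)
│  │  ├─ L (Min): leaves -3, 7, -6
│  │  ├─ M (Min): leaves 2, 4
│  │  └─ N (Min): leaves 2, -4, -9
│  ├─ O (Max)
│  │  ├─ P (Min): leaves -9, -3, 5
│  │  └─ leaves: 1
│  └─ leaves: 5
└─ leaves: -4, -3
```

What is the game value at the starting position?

1

D (Min): min(-4, 8, -3) = -4
E (Min): min(-3, 2, -6, -2) = -6
C (Max): max(-4, -6) = -4
G (Min): min(5, 0, 5) = 0
H (Min): min(3, -8, 1) = -8
I (Min): min(-4, 8, 9, 6) = -4
F (Max): max(0, -8, -4, -8) = 0
B (Min): min(-4, 0) = -4
L (Min): min(-3, 7, -6) = -6
M (Min): min(2, 4) = 2
N (Min): min(2, -4, -9) = -9
K (Max): max(-6, 2, -9) = 2
P (Min): min(-9, -3, 5) = -9
O (Max): max(-9, 1) = 1
J (Min): min(2, 1, 5) = 1
Root (Max): max(-4, 1, -4, -3) = 1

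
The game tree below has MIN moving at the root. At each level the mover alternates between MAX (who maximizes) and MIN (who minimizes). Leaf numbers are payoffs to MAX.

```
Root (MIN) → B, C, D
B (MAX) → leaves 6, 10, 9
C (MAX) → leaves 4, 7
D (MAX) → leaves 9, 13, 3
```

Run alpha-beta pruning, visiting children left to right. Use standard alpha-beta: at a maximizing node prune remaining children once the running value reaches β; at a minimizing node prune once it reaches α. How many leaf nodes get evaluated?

6

B [α=-∞,β=+∞]: v=10
C [α=-∞,β=10]: v=7
D [α=-∞,β=7]: v=9 after child 1 ≥ β → β-cutoff, skip 2
Root [α=-∞,β=+∞]: v=7
Leaves evaluated: 6 of 8.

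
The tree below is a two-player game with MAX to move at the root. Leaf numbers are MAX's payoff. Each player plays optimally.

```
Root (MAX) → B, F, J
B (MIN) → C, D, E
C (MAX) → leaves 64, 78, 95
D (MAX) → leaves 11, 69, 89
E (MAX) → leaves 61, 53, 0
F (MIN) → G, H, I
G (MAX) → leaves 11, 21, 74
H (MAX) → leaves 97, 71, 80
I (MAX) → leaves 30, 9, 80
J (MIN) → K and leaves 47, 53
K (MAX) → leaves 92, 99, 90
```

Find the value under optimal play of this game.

74

C (MAX): max(64, 78, 95) = 95
D (MAX): max(11, 69, 89) = 89
E (MAX): max(61, 53, 0) = 61
B (MIN): min(95, 89, 61) = 61
G (MAX): max(11, 21, 74) = 74
H (MAX): max(97, 71, 80) = 97
I (MAX): max(30, 9, 80) = 80
F (MIN): min(74, 97, 80) = 74
K (MAX): max(92, 99, 90) = 99
J (MIN): min(99, 47, 53) = 47
Root (MAX): max(61, 74, 47) = 74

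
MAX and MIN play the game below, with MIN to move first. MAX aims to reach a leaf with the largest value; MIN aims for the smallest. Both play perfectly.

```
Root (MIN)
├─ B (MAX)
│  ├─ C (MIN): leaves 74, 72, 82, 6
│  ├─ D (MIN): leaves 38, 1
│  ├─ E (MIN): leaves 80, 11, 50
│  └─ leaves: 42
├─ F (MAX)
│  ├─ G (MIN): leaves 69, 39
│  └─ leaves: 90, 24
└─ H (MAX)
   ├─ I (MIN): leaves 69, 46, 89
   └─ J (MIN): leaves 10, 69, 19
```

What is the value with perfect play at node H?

46

I: min(69, 46, 89) = 46
J: min(10, 69, 19) = 10
H: max(46, 10) = 46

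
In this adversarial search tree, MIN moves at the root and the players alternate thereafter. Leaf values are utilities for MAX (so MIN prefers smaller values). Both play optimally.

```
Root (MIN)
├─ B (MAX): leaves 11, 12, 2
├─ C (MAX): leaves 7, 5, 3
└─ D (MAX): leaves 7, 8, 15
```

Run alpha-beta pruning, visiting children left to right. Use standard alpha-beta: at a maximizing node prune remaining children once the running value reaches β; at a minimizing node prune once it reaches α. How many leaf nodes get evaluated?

B [α=-∞,β=+∞]: v=12
C [α=-∞,β=12]: v=7
D [α=-∞,β=7]: v=7 after child 1 ≥ β → β-cutoff, skip 2
Root [α=-∞,β=+∞]: v=7
Leaves evaluated: 7 of 9.

7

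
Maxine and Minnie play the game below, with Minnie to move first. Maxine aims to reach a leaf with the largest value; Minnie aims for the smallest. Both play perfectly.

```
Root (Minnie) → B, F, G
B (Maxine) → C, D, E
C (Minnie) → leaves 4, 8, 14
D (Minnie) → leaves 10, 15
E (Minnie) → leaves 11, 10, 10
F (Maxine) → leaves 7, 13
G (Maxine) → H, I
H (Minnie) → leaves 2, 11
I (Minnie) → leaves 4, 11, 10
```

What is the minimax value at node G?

4

H: min(2, 11) = 2
I: min(4, 11, 10) = 4
G: max(2, 4) = 4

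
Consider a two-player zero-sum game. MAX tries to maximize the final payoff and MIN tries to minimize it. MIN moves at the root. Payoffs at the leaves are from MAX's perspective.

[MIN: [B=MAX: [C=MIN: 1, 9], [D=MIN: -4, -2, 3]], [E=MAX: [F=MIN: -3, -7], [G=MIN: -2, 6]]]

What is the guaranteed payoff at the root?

C (MIN): min(1, 9) = 1
D (MIN): min(-4, -2, 3) = -4
B (MAX): max(1, -4) = 1
F (MIN): min(-3, -7) = -7
G (MIN): min(-2, 6) = -2
E (MAX): max(-7, -2) = -2
Root (MIN): min(1, -2) = -2

-2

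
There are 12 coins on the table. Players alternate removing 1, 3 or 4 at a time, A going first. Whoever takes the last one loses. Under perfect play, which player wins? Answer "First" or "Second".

W/L table (W = player to move can force a win):
i:   0  1  2  3  4  5  6  7  8  9 10 11 12
     W  L  W  L  W  W  W  W  L  W  L  W  W
Position 12 is W, so the first player wins.

First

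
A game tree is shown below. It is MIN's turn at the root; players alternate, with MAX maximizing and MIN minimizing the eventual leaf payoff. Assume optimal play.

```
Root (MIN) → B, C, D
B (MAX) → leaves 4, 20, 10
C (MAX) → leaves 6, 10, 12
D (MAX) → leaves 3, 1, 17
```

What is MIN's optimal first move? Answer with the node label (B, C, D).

B (MAX): max(4, 20, 10) = 20
C (MAX): max(6, 10, 12) = 12
D (MAX): max(3, 1, 17) = 17
Root (MIN): min(20, 12, 17) = 12
MIN picks the child with the lowest value: C (value 12).

C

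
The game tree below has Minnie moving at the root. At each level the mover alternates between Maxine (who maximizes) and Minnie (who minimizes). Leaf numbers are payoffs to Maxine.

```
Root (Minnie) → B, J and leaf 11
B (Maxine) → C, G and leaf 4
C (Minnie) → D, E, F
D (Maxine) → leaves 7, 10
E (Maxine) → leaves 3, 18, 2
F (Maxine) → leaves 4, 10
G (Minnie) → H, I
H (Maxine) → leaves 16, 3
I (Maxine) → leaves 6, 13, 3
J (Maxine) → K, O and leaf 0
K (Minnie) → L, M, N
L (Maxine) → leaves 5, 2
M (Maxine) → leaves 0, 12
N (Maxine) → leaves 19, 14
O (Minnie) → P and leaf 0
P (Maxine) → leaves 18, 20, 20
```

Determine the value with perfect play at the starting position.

5

D (Maxine): max(7, 10) = 10
E (Maxine): max(3, 18, 2) = 18
F (Maxine): max(4, 10) = 10
C (Minnie): min(10, 18, 10) = 10
H (Maxine): max(16, 3) = 16
I (Maxine): max(6, 13, 3) = 13
G (Minnie): min(16, 13) = 13
B (Maxine): max(10, 13, 4) = 13
L (Maxine): max(5, 2) = 5
M (Maxine): max(0, 12) = 12
N (Maxine): max(19, 14) = 19
K (Minnie): min(5, 12, 19) = 5
P (Maxine): max(18, 20, 20) = 20
O (Minnie): min(20, 0) = 0
J (Maxine): max(5, 0, 0) = 5
Root (Minnie): min(13, 5, 11) = 5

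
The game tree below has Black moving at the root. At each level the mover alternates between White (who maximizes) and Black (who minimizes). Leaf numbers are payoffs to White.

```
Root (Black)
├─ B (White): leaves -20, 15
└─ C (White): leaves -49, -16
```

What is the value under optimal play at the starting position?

-16

B (White): max(-20, 15) = 15
C (White): max(-49, -16) = -16
Root (Black): min(15, -16) = -16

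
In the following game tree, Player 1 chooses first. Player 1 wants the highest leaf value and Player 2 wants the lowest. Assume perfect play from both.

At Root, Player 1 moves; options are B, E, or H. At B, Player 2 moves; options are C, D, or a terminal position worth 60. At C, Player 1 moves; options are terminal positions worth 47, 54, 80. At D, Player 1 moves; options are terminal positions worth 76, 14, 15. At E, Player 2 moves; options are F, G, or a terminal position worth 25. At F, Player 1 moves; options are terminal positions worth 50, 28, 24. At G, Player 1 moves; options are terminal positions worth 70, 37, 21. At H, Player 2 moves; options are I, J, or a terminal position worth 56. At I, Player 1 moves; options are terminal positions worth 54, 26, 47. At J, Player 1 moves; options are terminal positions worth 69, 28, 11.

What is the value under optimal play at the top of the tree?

C (Player 1): max(47, 54, 80) = 80
D (Player 1): max(76, 14, 15) = 76
B (Player 2): min(80, 76, 60) = 60
F (Player 1): max(50, 28, 24) = 50
G (Player 1): max(70, 37, 21) = 70
E (Player 2): min(50, 70, 25) = 25
I (Player 1): max(54, 26, 47) = 54
J (Player 1): max(69, 28, 11) = 69
H (Player 2): min(54, 69, 56) = 54
Root (Player 1): max(60, 25, 54) = 60

60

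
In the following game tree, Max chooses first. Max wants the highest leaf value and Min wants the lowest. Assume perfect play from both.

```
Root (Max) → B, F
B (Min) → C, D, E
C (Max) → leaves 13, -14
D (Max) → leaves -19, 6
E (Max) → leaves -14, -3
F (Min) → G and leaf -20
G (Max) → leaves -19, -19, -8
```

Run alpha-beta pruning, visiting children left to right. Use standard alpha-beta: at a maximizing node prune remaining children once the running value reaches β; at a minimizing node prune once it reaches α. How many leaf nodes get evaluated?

C [α=-∞,β=+∞]: v=13
D [α=-∞,β=13]: v=6
E [α=-∞,β=6]: v=-3
B [α=-∞,β=+∞]: v=-3
G [α=-3,β=+∞]: v=-8
F [α=-3,β=+∞]: v=-8 after child 1 ≤ α → α-cutoff, skip 1
Root [α=-∞,β=+∞]: v=-3
Leaves evaluated: 9 of 10.

9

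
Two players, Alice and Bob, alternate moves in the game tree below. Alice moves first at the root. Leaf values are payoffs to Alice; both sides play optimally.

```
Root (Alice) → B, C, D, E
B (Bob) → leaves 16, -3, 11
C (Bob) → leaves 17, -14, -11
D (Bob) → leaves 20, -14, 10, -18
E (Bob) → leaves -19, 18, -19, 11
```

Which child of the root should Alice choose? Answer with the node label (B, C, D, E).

B

B (Bob): min(16, -3, 11) = -3
C (Bob): min(17, -14, -11) = -14
D (Bob): min(20, -14, 10, -18) = -18
E (Bob): min(-19, 18, -19, 11) = -19
Root (Alice): max(-3, -14, -18, -19) = -3
Alice picks the child with the highest value: B (value -3).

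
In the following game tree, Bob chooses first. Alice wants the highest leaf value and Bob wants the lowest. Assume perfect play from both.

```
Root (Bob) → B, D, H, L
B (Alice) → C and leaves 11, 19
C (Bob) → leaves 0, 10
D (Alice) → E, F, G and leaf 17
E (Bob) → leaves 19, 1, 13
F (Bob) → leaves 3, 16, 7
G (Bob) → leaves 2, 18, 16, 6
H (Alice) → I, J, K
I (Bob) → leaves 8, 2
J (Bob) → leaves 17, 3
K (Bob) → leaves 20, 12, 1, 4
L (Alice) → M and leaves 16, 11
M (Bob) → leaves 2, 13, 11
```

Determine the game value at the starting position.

C (Bob): min(0, 10) = 0
B (Alice): max(0, 11, 19) = 19
E (Bob): min(19, 1, 13) = 1
F (Bob): min(3, 16, 7) = 3
G (Bob): min(2, 18, 16, 6) = 2
D (Alice): max(1, 3, 2, 17) = 17
I (Bob): min(8, 2) = 2
J (Bob): min(17, 3) = 3
K (Bob): min(20, 12, 1, 4) = 1
H (Alice): max(2, 3, 1) = 3
M (Bob): min(2, 13, 11) = 2
L (Alice): max(2, 16, 11) = 16
Root (Bob): min(19, 17, 3, 16) = 3

3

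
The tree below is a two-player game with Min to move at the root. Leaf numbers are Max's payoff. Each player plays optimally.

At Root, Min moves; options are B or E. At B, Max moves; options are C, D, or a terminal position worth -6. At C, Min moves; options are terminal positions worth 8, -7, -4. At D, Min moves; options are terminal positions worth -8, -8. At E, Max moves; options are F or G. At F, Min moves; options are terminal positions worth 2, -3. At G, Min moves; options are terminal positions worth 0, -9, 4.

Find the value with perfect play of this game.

C (Min): min(8, -7, -4) = -7
D (Min): min(-8, -8) = -8
B (Max): max(-7, -8, -6) = -6
F (Min): min(2, -3) = -3
G (Min): min(0, -9, 4) = -9
E (Max): max(-3, -9) = -3
Root (Min): min(-6, -3) = -6

-6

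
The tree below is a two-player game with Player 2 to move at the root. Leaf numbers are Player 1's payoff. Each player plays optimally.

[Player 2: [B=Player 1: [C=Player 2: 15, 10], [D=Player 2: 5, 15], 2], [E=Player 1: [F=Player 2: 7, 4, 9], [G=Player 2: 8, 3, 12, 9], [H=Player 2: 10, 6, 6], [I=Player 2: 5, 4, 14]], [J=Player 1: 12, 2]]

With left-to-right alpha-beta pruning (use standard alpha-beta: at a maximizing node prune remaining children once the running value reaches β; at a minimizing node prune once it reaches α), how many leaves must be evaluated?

14

C [α=-∞,β=+∞]: v=10
D [α=10,β=+∞]: v=5 after child 1 ≤ α → α-cutoff, skip 1
B [α=-∞,β=+∞]: v=10
F [α=-∞,β=10]: v=4
G [α=4,β=10]: v=3 after child 2 ≤ α → α-cutoff, skip 2
H [α=4,β=10]: v=6
I [α=6,β=10]: v=5 after child 1 ≤ α → α-cutoff, skip 2
E [α=-∞,β=10]: v=6
J [α=-∞,β=6]: v=12 after child 1 ≥ β → β-cutoff, skip 1
Root [α=-∞,β=+∞]: v=6
Leaves evaluated: 14 of 20.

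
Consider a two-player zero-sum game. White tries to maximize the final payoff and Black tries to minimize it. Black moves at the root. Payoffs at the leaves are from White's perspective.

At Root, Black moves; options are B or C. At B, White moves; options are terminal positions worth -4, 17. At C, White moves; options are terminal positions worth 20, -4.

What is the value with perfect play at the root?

17

B (White): max(-4, 17) = 17
C (White): max(20, -4) = 20
Root (Black): min(17, 20) = 17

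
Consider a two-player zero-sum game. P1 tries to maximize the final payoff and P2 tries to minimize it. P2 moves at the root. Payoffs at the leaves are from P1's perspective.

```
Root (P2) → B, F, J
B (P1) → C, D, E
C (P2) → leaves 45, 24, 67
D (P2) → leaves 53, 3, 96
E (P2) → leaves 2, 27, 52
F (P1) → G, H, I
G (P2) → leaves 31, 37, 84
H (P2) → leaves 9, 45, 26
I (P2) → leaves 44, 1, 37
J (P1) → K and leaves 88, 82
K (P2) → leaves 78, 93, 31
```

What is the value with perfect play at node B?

24

C: min(45, 24, 67) = 24
D: min(53, 3, 96) = 3
E: min(2, 27, 52) = 2
B: max(24, 3, 2) = 24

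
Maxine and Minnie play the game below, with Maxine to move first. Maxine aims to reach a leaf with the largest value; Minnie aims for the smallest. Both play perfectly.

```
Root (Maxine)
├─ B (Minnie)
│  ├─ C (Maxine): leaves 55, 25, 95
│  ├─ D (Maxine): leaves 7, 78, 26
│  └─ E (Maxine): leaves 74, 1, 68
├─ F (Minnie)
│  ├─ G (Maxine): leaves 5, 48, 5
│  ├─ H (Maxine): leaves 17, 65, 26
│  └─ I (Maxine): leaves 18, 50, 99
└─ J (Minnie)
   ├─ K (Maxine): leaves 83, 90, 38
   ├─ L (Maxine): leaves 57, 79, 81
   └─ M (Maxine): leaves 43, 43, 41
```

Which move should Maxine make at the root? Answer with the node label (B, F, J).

B

C (Maxine): max(55, 25, 95) = 95
D (Maxine): max(7, 78, 26) = 78
E (Maxine): max(74, 1, 68) = 74
B (Minnie): min(95, 78, 74) = 74
G (Maxine): max(5, 48, 5) = 48
H (Maxine): max(17, 65, 26) = 65
I (Maxine): max(18, 50, 99) = 99
F (Minnie): min(48, 65, 99) = 48
K (Maxine): max(83, 90, 38) = 90
L (Maxine): max(57, 79, 81) = 81
M (Maxine): max(43, 43, 41) = 43
J (Minnie): min(90, 81, 43) = 43
Root (Maxine): max(74, 48, 43) = 74
Maxine picks the child with the highest value: B (value 74).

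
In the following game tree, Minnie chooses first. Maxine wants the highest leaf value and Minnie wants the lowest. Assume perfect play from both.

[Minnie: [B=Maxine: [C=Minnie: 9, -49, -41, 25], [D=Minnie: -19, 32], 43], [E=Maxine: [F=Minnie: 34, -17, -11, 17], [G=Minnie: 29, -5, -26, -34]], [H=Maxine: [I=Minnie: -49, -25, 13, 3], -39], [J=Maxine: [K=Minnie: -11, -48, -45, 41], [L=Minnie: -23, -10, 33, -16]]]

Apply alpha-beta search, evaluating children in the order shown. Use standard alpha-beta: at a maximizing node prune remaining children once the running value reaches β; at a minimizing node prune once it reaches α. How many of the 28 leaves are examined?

27

C [α=-∞,β=+∞]: v=-49
D [α=-49,β=+∞]: v=-19
B [α=-∞,β=+∞]: v=43
F [α=-∞,β=43]: v=-17
G [α=-17,β=43]: v=-26 after child 3 ≤ α → α-cutoff, skip 1
E [α=-∞,β=43]: v=-17
I [α=-∞,β=-17]: v=-49
H [α=-∞,β=-17]: v=-39
K [α=-∞,β=-39]: v=-48
L [α=-48,β=-39]: v=-23
J [α=-∞,β=-39]: v=-23
Root [α=-∞,β=+∞]: v=-39
Leaves evaluated: 27 of 28.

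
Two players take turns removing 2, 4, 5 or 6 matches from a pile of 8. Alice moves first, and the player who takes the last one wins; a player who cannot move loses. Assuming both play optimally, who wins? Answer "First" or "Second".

Second

i:   0  1  2  3  4  5  6  7  8
     L  L  W  W  W  W  W  W  L
Position 8 is L, so the second player wins.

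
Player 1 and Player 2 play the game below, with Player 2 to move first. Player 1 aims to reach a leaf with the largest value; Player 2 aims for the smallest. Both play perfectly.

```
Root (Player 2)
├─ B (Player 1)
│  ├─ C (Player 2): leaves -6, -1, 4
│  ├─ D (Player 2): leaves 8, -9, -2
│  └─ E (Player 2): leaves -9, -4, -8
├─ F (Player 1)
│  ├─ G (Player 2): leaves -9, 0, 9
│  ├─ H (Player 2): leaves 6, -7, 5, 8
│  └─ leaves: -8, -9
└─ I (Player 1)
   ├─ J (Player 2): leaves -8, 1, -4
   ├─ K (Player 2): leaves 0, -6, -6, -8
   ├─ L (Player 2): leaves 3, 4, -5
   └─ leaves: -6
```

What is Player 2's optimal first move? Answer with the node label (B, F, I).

F

C (Player 2): min(-6, -1, 4) = -6
D (Player 2): min(8, -9, -2) = -9
E (Player 2): min(-9, -4, -8) = -9
B (Player 1): max(-6, -9, -9) = -6
G (Player 2): min(-9, 0, 9) = -9
H (Player 2): min(6, -7, 5, 8) = -7
F (Player 1): max(-9, -7, -8, -9) = -7
J (Player 2): min(-8, 1, -4) = -8
K (Player 2): min(0, -6, -6, -8) = -8
L (Player 2): min(3, 4, -5) = -5
I (Player 1): max(-8, -8, -5, -6) = -5
Root (Player 2): min(-6, -7, -5) = -7
Player 2 picks the child with the lowest value: F (value -7).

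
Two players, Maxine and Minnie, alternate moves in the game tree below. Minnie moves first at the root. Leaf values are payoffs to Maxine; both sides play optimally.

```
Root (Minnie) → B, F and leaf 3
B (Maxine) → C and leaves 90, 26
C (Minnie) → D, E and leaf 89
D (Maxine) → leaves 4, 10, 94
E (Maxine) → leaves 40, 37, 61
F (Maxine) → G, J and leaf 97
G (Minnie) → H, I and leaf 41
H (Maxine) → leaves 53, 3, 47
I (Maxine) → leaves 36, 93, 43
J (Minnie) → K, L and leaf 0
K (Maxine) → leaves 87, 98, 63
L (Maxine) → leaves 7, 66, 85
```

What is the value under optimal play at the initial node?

3

D (Maxine): max(4, 10, 94) = 94
E (Maxine): max(40, 37, 61) = 61
C (Minnie): min(94, 61, 89) = 61
B (Maxine): max(61, 90, 26) = 90
H (Maxine): max(53, 3, 47) = 53
I (Maxine): max(36, 93, 43) = 93
G (Minnie): min(53, 93, 41) = 41
K (Maxine): max(87, 98, 63) = 98
L (Maxine): max(7, 66, 85) = 85
J (Minnie): min(98, 85, 0) = 0
F (Maxine): max(41, 0, 97) = 97
Root (Minnie): min(90, 97, 3) = 3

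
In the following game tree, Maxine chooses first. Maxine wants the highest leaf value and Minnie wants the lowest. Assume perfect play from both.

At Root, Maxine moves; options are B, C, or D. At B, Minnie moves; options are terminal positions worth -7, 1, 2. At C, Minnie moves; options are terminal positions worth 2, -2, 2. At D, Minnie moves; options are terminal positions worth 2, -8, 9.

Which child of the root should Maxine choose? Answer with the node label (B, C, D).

C

B (Minnie): min(-7, 1, 2) = -7
C (Minnie): min(2, -2, 2) = -2
D (Minnie): min(2, -8, 9) = -8
Root (Maxine): max(-7, -2, -8) = -2
Maxine picks the child with the highest value: C (value -2).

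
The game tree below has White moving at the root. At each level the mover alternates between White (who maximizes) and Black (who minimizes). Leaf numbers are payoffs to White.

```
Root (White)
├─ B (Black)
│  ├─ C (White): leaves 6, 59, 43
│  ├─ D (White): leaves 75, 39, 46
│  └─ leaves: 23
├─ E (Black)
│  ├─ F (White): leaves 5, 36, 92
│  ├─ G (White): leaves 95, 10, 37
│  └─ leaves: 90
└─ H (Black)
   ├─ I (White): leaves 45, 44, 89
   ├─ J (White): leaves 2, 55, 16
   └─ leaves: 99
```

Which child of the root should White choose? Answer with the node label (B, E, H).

E

C (White): max(6, 59, 43) = 59
D (White): max(75, 39, 46) = 75
B (Black): min(59, 75, 23) = 23
F (White): max(5, 36, 92) = 92
G (White): max(95, 10, 37) = 95
E (Black): min(92, 95, 90) = 90
I (White): max(45, 44, 89) = 89
J (White): max(2, 55, 16) = 55
H (Black): min(89, 55, 99) = 55
Root (White): max(23, 90, 55) = 90
White picks the child with the highest value: E (value 90).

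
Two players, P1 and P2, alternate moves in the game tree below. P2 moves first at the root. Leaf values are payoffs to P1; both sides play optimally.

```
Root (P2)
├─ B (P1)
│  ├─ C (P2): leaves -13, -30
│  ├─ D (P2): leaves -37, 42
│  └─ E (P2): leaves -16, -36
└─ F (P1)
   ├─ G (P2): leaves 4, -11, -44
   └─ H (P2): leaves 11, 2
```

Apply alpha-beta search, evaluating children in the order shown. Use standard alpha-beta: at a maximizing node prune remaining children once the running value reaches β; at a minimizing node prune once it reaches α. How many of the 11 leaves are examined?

10

C [α=-∞,β=+∞]: v=-30
D [α=-30,β=+∞]: v=-37 after child 1 ≤ α → α-cutoff, skip 1
E [α=-30,β=+∞]: v=-36
B [α=-∞,β=+∞]: v=-30
G [α=-∞,β=-30]: v=-44
H [α=-44,β=-30]: v=2
F [α=-∞,β=-30]: v=2
Root [α=-∞,β=+∞]: v=-30
Leaves evaluated: 10 of 11.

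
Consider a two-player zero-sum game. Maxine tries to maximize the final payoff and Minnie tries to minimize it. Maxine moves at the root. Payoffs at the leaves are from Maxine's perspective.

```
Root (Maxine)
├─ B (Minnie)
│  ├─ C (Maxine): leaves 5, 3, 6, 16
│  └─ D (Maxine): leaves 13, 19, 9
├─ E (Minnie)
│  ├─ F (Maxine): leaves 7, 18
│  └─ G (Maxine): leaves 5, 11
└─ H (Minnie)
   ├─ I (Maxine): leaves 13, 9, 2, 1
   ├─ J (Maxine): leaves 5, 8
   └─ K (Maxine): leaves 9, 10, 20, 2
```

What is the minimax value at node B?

C: max(5, 3, 6, 16) = 16
D: max(13, 19, 9) = 19
B: min(16, 19) = 16

16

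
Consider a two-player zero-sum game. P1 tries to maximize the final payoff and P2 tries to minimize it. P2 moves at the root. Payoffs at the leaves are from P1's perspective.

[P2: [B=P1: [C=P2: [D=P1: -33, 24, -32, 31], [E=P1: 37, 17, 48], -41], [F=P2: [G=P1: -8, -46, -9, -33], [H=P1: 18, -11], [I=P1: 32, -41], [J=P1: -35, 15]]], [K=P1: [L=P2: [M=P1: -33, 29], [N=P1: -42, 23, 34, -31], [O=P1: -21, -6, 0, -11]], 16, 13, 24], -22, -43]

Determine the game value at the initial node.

-43

D (P1): max(-33, 24, -32, 31) = 31
E (P1): max(37, 17, 48) = 48
C (P2): min(31, 48, -41) = -41
G (P1): max(-8, -46, -9, -33) = -8
H (P1): max(18, -11) = 18
I (P1): max(32, -41) = 32
J (P1): max(-35, 15) = 15
F (P2): min(-8, 18, 32, 15) = -8
B (P1): max(-41, -8) = -8
M (P1): max(-33, 29) = 29
N (P1): max(-42, 23, 34, -31) = 34
O (P1): max(-21, -6, 0, -11) = 0
L (P2): min(29, 34, 0) = 0
K (P1): max(0, 16, 13, 24) = 24
Root (P2): min(-8, 24, -22, -43) = -43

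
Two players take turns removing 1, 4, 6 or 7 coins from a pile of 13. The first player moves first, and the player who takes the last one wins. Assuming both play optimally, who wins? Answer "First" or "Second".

Second

Positions where the player to move wins (W) vs loses (L):
i:   0  1  2  3  4  5  6  7  8  9 10 11 12 13
     L  W  L  W  W  L  W  W  W  W  L  W  W  L
Position 13 is L, so the second player wins.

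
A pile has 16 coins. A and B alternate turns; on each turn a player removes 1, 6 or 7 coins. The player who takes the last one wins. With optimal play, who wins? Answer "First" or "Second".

Positions where the player to move wins (W) vs loses (L):
i:   0  1  2  3  4  5  6  7  8  9 10 11 12 13 14 15 16
     L  W  L  W  L  W  W  W  W  W  W  W  L  W  L  W  L
Position 16 is L, so the second player wins.

Second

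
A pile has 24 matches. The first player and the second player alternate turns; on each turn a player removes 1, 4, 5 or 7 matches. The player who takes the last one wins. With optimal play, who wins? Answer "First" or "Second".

Second

i:   0  1  2  3  4  5  6  7  8  9 10 11 12 13 14 15 16 17 18 19 20 21 22 23 24
     L  W  L  W  W  W  W  W  L  W  L  W  W  W  W  W  L  W  L  W  W  W  W  W  L
Position 24 is L, so the second player wins.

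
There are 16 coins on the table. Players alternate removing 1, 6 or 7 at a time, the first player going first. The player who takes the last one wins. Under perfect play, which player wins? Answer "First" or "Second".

Compute winning (W) and losing (L) positions by backward induction:
i:   0  1  2  3  4  5  6  7  8  9 10 11 12 13 14 15 16
     L  W  L  W  L  W  W  W  W  W  W  W  L  W  L  W  L
Position 16 is L, so the second player wins.

Second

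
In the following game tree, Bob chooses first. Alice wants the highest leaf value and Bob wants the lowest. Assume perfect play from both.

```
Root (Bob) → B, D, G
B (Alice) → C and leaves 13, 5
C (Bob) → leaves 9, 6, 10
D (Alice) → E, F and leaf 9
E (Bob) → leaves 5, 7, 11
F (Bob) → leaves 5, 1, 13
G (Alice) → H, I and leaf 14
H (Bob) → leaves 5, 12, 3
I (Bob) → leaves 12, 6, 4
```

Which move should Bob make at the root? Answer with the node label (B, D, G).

C (Bob): min(9, 6, 10) = 6
B (Alice): max(6, 13, 5) = 13
E (Bob): min(5, 7, 11) = 5
F (Bob): min(5, 1, 13) = 1
D (Alice): max(5, 1, 9) = 9
H (Bob): min(5, 12, 3) = 3
I (Bob): min(12, 6, 4) = 4
G (Alice): max(3, 4, 14) = 14
Root (Bob): min(13, 9, 14) = 9
Bob picks the child with the lowest value: D (value 9).

D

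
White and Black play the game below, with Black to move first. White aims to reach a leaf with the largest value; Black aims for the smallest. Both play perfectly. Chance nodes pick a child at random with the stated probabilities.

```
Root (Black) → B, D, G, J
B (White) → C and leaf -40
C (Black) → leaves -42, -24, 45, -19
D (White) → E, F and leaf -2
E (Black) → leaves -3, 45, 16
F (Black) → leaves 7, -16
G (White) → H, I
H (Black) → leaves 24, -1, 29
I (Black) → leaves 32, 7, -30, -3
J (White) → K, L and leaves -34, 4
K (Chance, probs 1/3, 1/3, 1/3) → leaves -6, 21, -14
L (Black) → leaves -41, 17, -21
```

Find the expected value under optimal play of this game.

C (Black): min(-42, -24, 45, -19) = -42
B (White): max(-42, -40) = -40
E (Black): min(-3, 45, 16) = -3
F (Black): min(7, -16) = -16
D (White): max(-3, -16, -2) = -2
H (Black): min(24, -1, 29) = -1
I (Black): min(32, 7, -30, -3) = -30
G (White): max(-1, -30) = -1
K (Chance): 1/3·-6 + 1/3·21 + 1/3·-14 = 0.33
L (Black): min(-41, 17, -21) = -41
J (White): max(0.33, -41, -34, 4) = 4
Root (Black): min(-40, -2, -1, 4) = -40

-40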